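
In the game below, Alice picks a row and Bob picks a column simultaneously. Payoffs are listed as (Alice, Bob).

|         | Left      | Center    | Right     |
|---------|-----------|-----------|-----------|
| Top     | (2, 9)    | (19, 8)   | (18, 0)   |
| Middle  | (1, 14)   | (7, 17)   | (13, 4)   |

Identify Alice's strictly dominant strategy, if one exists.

Top

A strategy is strictly dominant if it gives Alice a strictly higher payoff than every other strategy, against every choice by the opponent.
Top strictly dominates: vs Left: 2 > 1; vs Center: 19 > 7; vs Right: 18 > 13.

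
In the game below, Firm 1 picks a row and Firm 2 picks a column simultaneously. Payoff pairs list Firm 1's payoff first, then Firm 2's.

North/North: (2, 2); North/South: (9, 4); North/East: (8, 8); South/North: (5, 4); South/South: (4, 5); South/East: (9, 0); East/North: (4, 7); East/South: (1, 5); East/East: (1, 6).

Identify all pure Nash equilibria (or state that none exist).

A profile is a Nash equilibrium when each player is best-responding to the other.
Firm 1's best responses — vs North: South (payoff 5); vs South: North (payoff 9); vs East: South (payoff 9).
Firm 2's best responses — vs North: East (payoff 8); vs South: South (payoff 5); vs East: North (payoff 7).
No cell has both players best-responding. For instance, Firm 1's best reply to East is South, but against South Firm 2 prefers South over East.

None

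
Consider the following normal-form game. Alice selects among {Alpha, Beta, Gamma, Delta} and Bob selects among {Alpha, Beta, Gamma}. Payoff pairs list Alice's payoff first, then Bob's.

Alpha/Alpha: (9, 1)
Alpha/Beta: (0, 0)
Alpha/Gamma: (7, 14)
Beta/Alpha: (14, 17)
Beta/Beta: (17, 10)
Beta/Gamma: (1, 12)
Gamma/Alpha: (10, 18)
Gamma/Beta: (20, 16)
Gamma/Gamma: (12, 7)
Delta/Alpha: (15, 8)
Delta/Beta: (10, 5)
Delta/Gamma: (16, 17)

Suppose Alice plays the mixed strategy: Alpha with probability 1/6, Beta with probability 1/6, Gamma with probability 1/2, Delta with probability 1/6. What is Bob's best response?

Compute Bob's expected payoff from each pure strategy against the given mix.
Alpha: (1/6)·1 + (1/6)·17 + (1/2)·18 + (1/6)·8 = 40/3
Beta: (1/6)·0 + (1/6)·10 + (1/2)·16 + (1/6)·5 = 21/2
Gamma: (1/6)·14 + (1/6)·12 + (1/2)·7 + (1/6)·17 = 32/3
Highest expected payoff is 40/3, from Alpha.

Alpha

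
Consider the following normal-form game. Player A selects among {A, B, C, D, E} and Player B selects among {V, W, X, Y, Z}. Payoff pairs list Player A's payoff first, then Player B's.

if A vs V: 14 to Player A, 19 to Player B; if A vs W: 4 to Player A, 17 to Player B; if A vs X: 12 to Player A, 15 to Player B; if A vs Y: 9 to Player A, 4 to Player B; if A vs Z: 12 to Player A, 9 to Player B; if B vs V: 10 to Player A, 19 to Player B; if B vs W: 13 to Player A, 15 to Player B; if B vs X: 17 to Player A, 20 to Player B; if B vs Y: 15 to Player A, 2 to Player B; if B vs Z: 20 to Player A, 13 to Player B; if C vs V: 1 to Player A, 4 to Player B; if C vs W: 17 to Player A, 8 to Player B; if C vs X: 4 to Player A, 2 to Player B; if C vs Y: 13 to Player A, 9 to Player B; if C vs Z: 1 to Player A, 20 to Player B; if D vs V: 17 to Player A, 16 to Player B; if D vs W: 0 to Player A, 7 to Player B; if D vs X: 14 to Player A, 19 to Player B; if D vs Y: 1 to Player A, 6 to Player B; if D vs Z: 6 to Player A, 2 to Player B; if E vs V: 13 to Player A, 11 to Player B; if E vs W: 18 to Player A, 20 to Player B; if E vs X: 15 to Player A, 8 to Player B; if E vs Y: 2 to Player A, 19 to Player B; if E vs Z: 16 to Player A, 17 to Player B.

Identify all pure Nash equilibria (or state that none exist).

Find each player's best response to every opponent strategy; NE are the intersections.
Player A's best responses — vs V: D (payoff 17); vs W: E (payoff 18); vs X: B (payoff 17); vs Y: B (payoff 15); vs Z: B (payoff 20).
Player B's best responses — vs A: V (payoff 19); vs B: X (payoff 20); vs C: Z (payoff 20); vs D: X (payoff 19); vs E: W (payoff 20).
Mutual best responses occur at (B, X) and (E, W); at each, neither player gains by switching.

(B, X) and (E, W)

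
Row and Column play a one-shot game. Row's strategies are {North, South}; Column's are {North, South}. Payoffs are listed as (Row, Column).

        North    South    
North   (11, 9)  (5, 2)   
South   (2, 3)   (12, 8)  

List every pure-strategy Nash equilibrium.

(North, North) and (South, South)

Find each player's best response to every opponent strategy; NE are the intersections.
Row's best responses — vs North: North (payoff 11); vs South: South (payoff 12).
Column's best responses — vs North: North (payoff 9); vs South: South (payoff 8).
Mutual best responses occur at (North, North) and (South, South); at each, neither player gains by switching.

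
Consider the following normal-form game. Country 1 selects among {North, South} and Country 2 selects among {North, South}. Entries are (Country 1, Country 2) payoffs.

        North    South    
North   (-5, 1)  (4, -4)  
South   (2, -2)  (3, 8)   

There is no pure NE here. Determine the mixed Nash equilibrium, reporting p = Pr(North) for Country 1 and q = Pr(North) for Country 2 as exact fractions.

In a mixed NE each player is indifferent between their pure strategies, so the opponent's mix sets the indifference.
Country 2 indifferent between North and South: p·1 + (1−p)·(-2) = p·(-4) + (1−p)·8 ⟹ (-2) + 3p = 8 + (-12)p ⟹ p = 2/3.
Country 1 indifferent between North and South: q·(-5) + (1−q)·4 = q·2 + (1−q)·3 ⟹ 4 + (-9)q = 3 + (-1)q ⟹ q = 1/8.

p = 2/3, q = 1/8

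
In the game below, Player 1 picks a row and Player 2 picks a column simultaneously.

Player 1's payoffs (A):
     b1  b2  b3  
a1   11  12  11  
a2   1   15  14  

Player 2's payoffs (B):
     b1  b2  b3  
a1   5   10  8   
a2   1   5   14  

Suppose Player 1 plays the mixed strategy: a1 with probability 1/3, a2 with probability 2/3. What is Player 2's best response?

Player 2's best reply maximizes expected payoff against the mix.
b1: (1/3)·5 + (2/3)·1 = 7/3
b2: (1/3)·10 + (2/3)·5 = 20/3
b3: (1/3)·8 + (2/3)·14 = 12
Highest expected payoff is 12, from b3.

b3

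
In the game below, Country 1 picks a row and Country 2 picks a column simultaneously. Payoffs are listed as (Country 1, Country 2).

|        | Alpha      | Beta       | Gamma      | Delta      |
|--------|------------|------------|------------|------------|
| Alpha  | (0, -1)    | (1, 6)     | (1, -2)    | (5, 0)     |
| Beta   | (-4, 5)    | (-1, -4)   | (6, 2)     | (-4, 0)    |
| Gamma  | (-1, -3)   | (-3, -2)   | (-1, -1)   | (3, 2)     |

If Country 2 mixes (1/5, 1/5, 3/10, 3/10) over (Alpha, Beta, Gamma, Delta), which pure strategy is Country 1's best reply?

Alpha

Country 1's best reply maximizes expected payoff against the mix.
Alpha: (1/5)·0 + (1/5)·1 + (3/10)·1 + (3/10)·5 = 2
Beta: (1/5)·(-4) + (1/5)·(-1) + (3/10)·6 + (3/10)·(-4) = -2/5
Gamma: (1/5)·(-1) + (1/5)·(-3) + (3/10)·(-1) + (3/10)·3 = -1/5
Highest expected payoff is 2, from Alpha.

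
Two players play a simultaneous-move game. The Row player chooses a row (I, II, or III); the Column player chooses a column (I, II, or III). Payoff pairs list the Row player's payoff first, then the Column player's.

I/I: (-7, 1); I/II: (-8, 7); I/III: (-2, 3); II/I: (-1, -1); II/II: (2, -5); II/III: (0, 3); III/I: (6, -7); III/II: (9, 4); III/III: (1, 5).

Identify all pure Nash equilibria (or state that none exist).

(III, III)

Find each player's best response to every opponent strategy; NE are the intersections.
The Row player's best responses — vs I: III (payoff 6); vs II: III (payoff 9); vs III: III (payoff 1).
The Column player's best responses — vs I: II (payoff 7); vs II: III (payoff 3); vs III: III (payoff 5).
The only mutual best response is (III, III); neither player gains by switching there.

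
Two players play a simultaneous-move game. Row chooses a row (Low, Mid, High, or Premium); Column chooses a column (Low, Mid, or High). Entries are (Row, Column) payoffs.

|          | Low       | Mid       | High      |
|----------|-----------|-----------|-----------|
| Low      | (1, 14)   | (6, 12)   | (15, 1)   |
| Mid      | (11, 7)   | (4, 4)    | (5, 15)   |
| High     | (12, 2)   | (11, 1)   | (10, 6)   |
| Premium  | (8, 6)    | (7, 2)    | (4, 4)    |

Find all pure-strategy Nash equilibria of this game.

No pure-strategy Nash equilibrium

Check mutual best responses: a cell is a NE iff neither player can gain by unilaterally deviating.
Row's best responses — vs Low: High (payoff 12); vs Mid: High (payoff 11); vs High: Low (payoff 15).
Column's best responses — vs Low: Low (payoff 14); vs Mid: High (payoff 15); vs High: High (payoff 6); vs Premium: Low (payoff 6).
No cell has both players best-responding. For instance, Row's best reply to High is Low, but against Low Column prefers Low over High.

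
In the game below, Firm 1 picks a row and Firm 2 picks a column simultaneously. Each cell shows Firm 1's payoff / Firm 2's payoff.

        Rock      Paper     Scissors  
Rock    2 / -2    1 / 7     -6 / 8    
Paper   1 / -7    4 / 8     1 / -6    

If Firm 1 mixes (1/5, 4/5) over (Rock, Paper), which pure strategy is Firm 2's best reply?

Paper

Compute Firm 2's expected payoff from each pure strategy against the given mix.
Rock: (1/5)·(-2) + (4/5)·(-7) = -6
Paper: (1/5)·7 + (4/5)·8 = 39/5
Scissors: (1/5)·8 + (4/5)·(-6) = -16/5
Highest expected payoff is 39/5, from Paper.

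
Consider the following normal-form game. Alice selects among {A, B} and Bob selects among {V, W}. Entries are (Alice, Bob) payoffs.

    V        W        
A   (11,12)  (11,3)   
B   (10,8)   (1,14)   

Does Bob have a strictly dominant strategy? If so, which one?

A strategy is strictly dominant if it gives Bob a strictly higher payoff than every other strategy, against every choice by the opponent.
V is not dominant: against B, W gives 14 > 8.
W is not dominant: against A, V gives 12 > 3.
No single strategy is best against every opponent action.

None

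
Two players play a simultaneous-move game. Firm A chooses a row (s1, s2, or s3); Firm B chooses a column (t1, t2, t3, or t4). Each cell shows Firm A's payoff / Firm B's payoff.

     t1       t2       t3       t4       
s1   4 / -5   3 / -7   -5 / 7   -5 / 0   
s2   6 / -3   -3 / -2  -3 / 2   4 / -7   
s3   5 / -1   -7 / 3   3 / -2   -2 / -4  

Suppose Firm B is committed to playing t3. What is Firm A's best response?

s3

With Firm B fixed at t3, Firm A's payoffs are: s1 → -5, s2 → -3, s3 → 3.
The maximum is 3, achieved by s3.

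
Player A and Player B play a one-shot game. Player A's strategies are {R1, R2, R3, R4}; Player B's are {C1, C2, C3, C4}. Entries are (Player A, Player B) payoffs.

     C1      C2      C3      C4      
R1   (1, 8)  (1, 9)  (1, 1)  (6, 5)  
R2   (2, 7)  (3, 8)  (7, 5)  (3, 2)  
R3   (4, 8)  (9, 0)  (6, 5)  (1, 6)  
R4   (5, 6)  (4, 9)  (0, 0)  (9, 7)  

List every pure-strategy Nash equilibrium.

Find each player's best response to every opponent strategy; NE are the intersections.
Player A's best responses — vs C1: R4 (payoff 5); vs C2: R3 (payoff 9); vs C3: R2 (payoff 7); vs C4: R4 (payoff 9).
Player B's best responses — vs R1: C2 (payoff 9); vs R2: C2 (payoff 8); vs R3: C1 (payoff 8); vs R4: C2 (payoff 9).
No cell has both players best-responding. For instance, Player A's best reply to C1 is R4, but against R4 Player B prefers C2 over C1.

None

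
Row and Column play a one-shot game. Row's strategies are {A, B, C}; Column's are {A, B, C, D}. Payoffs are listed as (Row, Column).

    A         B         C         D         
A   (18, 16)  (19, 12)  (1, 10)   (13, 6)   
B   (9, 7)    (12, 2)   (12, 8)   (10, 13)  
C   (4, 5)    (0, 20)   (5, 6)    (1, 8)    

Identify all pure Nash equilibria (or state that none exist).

(A, A)

Find each player's best response to every opponent strategy; NE are the intersections.
Row's best responses — vs A: A (payoff 18); vs B: A (payoff 19); vs C: B (payoff 12); vs D: A (payoff 13).
Column's best responses — vs A: A (payoff 16); vs B: D (payoff 13); vs C: B (payoff 20).
The only mutual best response is (A, A); neither player gains by switching there.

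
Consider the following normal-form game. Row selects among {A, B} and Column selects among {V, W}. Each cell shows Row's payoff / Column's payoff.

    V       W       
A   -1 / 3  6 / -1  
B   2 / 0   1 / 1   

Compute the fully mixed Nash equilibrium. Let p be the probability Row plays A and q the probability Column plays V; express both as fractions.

In a mixed NE each player is indifferent between their pure strategies, so the opponent's mix sets the indifference.
Column indifferent between V and W: p·3 + (1−p)·0 = p·(-1) + (1−p)·1 ⟹ 0 + 3p = 1 + (-2)p ⟹ p = 1/5.
Row indifferent between A and B: q·(-1) + (1−q)·6 = q·2 + (1−q)·1 ⟹ 6 + (-7)q = 1 + 1q ⟹ q = 5/8.

p = 1/5, q = 5/8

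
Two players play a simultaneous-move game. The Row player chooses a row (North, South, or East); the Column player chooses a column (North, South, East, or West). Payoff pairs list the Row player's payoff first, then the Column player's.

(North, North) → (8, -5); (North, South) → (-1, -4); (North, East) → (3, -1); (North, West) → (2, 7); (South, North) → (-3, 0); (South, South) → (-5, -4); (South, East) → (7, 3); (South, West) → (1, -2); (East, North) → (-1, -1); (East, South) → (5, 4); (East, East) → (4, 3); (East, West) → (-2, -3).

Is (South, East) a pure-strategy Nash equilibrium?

Yes

Holding the Column player at East: the Row player gets 7 from South, versus 3 from North, 4 from East. No profitable deviation for the Row player.
Holding the Row player at South: the Column player gets 3 from East, versus 0 from North, -4 from South, -2 from West. No profitable deviation for the Column player either.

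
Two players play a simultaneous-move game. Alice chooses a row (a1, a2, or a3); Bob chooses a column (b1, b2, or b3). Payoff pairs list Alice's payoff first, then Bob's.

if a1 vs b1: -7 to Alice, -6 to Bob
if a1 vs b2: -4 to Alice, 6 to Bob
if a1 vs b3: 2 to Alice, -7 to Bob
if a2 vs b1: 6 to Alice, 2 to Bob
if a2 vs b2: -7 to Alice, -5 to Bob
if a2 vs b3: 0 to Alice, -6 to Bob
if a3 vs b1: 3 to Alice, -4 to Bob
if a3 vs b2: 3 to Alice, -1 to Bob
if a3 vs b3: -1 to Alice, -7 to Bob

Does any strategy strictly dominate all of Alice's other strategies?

Check whether one of Alice's strategies beats all alternatives regardless of what the opponent does.
a1 is not dominant: against b1, a2 gives 6 > -7.
a2 is not dominant: against b2, a1 gives -4 > -7.
a3 is not dominant: against b1, a2 gives 6 > 3.
No single strategy is best against every opponent action.

No strictly dominant strategy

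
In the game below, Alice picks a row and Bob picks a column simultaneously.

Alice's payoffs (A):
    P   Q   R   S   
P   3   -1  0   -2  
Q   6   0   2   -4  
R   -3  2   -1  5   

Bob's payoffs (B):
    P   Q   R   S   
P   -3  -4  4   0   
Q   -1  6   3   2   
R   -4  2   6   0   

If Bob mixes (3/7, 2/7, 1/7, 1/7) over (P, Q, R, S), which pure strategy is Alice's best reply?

Alice's best reply maximizes expected payoff against the mix.
P: (3/7)·3 + (2/7)·(-1) + (1/7)·0 + (1/7)·(-2) = 5/7
Q: (3/7)·6 + (2/7)·0 + (1/7)·2 + (1/7)·(-4) = 16/7
R: (3/7)·(-3) + (2/7)·2 + (1/7)·(-1) + (1/7)·5 = -1/7
Highest expected payoff is 16/7, from Q.

Q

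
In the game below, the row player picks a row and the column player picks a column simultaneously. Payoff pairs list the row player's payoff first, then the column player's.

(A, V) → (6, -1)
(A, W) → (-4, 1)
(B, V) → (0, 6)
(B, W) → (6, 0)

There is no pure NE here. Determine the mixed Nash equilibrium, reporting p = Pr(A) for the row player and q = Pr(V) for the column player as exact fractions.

Each player's mixing probability is pinned down by making the *other* player indifferent.
The column player indifferent between V and W: p·(-1) + (1−p)·6 = p·1 + (1−p)·0 ⟹ 6 + (-7)p = 0 + 1p ⟹ p = 3/4.
The row player indifferent between A and B: q·6 + (1−q)·(-4) = q·0 + (1−q)·6 ⟹ (-4) + 10q = 6 + (-6)q ⟹ q = 5/8.

p = 3/4, q = 5/8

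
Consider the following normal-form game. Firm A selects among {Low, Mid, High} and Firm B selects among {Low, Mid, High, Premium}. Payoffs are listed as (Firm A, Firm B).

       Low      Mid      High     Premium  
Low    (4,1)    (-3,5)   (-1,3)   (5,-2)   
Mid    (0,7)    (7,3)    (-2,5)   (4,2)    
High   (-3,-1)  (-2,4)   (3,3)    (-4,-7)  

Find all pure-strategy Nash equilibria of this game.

Find each player's best response to every opponent strategy; NE are the intersections.
Firm A's best responses — vs Low: Low (payoff 4); vs Mid: Mid (payoff 7); vs High: High (payoff 3); vs Premium: Low (payoff 5).
Firm B's best responses — vs Low: Mid (payoff 5); vs Mid: Low (payoff 7); vs High: Mid (payoff 4).
No cell has both players best-responding. For instance, Firm A's best reply to Low is Low, but against Low Firm B prefers Mid over Low.

No pure-strategy Nash equilibrium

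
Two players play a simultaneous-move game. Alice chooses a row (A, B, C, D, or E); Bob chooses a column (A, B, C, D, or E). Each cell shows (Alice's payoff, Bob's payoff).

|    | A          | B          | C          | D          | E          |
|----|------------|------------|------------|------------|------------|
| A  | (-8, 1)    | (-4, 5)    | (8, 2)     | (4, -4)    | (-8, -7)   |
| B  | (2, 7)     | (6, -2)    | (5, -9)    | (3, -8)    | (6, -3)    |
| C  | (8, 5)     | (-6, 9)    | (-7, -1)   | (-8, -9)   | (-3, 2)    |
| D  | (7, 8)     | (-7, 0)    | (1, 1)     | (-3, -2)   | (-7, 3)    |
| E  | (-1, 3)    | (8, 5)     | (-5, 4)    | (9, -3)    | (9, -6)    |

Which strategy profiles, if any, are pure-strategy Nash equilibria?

Check mutual best responses: a cell is a NE iff neither player can gain by unilaterally deviating.
Alice's best responses — vs A: C (payoff 8); vs B: E (payoff 8); vs C: A (payoff 8); vs D: E (payoff 9); vs E: E (payoff 9).
Bob's best responses — vs A: B (payoff 5); vs B: A (payoff 7); vs C: B (payoff 9); vs D: A (payoff 8); vs E: B (payoff 5).
The only mutual best response is (E, B); neither player gains by switching there.

(E, B)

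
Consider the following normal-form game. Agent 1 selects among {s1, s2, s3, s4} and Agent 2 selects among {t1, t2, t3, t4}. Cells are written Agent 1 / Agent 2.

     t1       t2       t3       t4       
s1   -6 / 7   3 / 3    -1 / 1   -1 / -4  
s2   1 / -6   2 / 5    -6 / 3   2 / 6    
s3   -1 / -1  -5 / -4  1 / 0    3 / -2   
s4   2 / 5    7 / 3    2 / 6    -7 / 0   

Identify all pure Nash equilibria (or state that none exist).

(s4, t3)

Check mutual best responses: a cell is a NE iff neither player can gain by unilaterally deviating.
Agent 1's best responses — vs t1: s4 (payoff 2); vs t2: s4 (payoff 7); vs t3: s4 (payoff 2); vs t4: s3 (payoff 3).
Agent 2's best responses — vs s1: t1 (payoff 7); vs s2: t4 (payoff 6); vs s3: t3 (payoff 0); vs s4: t3 (payoff 6).
The only mutual best response is (s4, t3); neither player gains by switching there.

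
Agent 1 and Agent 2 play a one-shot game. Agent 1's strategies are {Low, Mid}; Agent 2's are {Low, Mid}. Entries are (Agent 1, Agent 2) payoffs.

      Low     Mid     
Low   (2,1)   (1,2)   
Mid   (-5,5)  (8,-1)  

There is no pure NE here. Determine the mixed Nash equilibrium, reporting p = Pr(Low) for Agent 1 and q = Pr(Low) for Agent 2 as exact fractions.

p = 6/7, q = 1/2

In a mixed NE each player is indifferent between their pure strategies, so the opponent's mix sets the indifference.
Agent 2 indifferent between Low and Mid: p·1 + (1−p)·5 = p·2 + (1−p)·(-1) ⟹ 5 + (-4)p = (-1) + 3p ⟹ p = 6/7.
Agent 1 indifferent between Low and Mid: q·2 + (1−q)·1 = q·(-5) + (1−q)·8 ⟹ 1 + 1q = 8 + (-13)q ⟹ q = 1/2.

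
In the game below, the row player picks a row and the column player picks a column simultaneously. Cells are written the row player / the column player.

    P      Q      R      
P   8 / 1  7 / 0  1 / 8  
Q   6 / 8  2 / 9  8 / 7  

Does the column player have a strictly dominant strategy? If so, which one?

No strictly dominant strategy

A strategy is strictly dominant if it gives the column player a strictly higher payoff than every other strategy, against every choice by the opponent.
P is not dominant: against P, R gives 8 > 1.
Q is not dominant: against P, P gives 1 > 0.
R is not dominant: against Q, P gives 8 > 7.
No single strategy is best against every opponent action.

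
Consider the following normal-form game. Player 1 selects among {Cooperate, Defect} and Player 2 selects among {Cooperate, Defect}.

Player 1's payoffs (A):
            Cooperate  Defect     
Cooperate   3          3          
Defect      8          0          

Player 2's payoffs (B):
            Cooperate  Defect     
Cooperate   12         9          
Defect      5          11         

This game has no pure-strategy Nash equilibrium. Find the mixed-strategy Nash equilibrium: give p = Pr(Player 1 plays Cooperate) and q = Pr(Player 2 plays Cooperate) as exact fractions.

p = 2/3, q = 3/8

In a mixed NE each player is indifferent between their pure strategies, so the opponent's mix sets the indifference.
Player 2 indifferent between Cooperate and Defect: p·12 + (1−p)·5 = p·9 + (1−p)·11 ⟹ 5 + 7p = 11 + (-2)p ⟹ p = 2/3.
Player 1 indifferent between Cooperate and Defect: q·3 + (1−q)·3 = q·8 + (1−q)·0 ⟹ 3 + 0q = 0 + 8q ⟹ q = 3/8.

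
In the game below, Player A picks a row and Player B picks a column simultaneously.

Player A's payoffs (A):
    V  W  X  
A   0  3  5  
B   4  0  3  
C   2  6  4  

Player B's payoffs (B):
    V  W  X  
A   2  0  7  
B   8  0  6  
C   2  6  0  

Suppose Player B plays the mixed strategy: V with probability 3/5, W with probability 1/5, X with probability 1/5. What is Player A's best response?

Compute Player A's expected payoff from each pure strategy against the given mix.
A: (3/5)·0 + (1/5)·3 + (1/5)·5 = 8/5
B: (3/5)·4 + (1/5)·0 + (1/5)·3 = 3
C: (3/5)·2 + (1/5)·6 + (1/5)·4 = 16/5
Highest expected payoff is 16/5, from C.

C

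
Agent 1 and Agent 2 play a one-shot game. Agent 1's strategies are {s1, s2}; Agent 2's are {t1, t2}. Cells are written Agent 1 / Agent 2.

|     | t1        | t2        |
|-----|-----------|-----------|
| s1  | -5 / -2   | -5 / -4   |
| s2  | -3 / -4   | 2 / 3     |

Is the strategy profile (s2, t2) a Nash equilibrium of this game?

Yes

Holding Agent 2 at t2: Agent 1 gets 2 from s2, versus -5 from s1. No profitable deviation for Agent 1.
Holding Agent 1 at s2: Agent 2 gets 3 from t2, versus -4 from t1. No profitable deviation for Agent 2 either.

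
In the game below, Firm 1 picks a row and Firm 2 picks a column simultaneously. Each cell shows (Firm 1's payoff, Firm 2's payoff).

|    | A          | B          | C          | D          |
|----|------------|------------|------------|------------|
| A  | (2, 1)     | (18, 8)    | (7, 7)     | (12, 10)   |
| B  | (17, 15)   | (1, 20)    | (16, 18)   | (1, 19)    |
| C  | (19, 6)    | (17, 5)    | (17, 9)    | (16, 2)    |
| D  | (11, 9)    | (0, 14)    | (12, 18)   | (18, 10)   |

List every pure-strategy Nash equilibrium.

Check mutual best responses: a cell is a NE iff neither player can gain by unilaterally deviating.
Firm 1's best responses — vs A: C (payoff 19); vs B: A (payoff 18); vs C: C (payoff 17); vs D: D (payoff 18).
Firm 2's best responses — vs A: D (payoff 10); vs B: B (payoff 20); vs C: C (payoff 9); vs D: C (payoff 18).
The only mutual best response is (C, C); neither player gains by switching there.

(C, C)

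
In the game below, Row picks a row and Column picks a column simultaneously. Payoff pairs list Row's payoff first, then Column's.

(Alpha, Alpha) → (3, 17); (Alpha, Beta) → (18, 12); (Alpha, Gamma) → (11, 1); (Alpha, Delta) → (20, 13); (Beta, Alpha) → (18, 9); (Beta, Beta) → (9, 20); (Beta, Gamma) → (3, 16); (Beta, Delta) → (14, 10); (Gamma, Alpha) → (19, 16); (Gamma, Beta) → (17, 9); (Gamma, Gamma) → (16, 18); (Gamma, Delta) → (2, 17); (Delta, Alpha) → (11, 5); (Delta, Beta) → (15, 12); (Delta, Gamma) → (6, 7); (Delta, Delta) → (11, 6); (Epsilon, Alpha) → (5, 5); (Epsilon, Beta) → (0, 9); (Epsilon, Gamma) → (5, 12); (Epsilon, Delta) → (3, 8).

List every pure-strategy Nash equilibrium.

(Gamma, Gamma)

Find each player's best response to every opponent strategy; NE are the intersections.
Row's best responses — vs Alpha: Gamma (payoff 19); vs Beta: Alpha (payoff 18); vs Gamma: Gamma (payoff 16); vs Delta: Alpha (payoff 20).
Column's best responses — vs Alpha: Alpha (payoff 17); vs Beta: Beta (payoff 20); vs Gamma: Gamma (payoff 18); vs Delta: Beta (payoff 12); vs Epsilon: Gamma (payoff 12).
The only mutual best response is (Gamma, Gamma); neither player gains by switching there.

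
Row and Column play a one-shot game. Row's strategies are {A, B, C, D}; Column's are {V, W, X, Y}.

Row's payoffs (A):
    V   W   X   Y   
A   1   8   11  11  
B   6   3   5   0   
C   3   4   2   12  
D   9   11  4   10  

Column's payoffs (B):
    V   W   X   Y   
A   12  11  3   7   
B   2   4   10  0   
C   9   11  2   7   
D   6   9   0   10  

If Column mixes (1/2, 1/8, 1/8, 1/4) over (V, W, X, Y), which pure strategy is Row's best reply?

D

Compute Row's expected payoff from each pure strategy against the given mix.
A: (1/2)·1 + (1/8)·8 + (1/8)·11 + (1/4)·11 = 45/8
B: (1/2)·6 + (1/8)·3 + (1/8)·5 + (1/4)·0 = 4
C: (1/2)·3 + (1/8)·4 + (1/8)·2 + (1/4)·12 = 21/4
D: (1/2)·9 + (1/8)·11 + (1/8)·4 + (1/4)·10 = 71/8
Highest expected payoff is 71/8, from D.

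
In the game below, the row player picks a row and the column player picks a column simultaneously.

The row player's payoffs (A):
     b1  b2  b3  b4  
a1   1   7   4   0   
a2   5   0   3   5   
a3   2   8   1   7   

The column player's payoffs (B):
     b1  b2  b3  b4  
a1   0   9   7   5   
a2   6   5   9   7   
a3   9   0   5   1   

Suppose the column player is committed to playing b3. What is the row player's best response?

a1

With the column player fixed at b3, the row player's payoffs are: a1 → 4, a2 → 3, a3 → 1.
The maximum is 4, achieved by a1.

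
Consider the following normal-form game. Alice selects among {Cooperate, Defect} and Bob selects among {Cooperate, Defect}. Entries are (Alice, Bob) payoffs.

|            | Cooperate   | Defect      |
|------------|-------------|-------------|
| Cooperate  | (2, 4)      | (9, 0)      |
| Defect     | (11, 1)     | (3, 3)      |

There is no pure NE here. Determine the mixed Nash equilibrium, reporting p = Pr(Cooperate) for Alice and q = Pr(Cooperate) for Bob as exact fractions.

In a mixed NE each player is indifferent between their pure strategies, so the opponent's mix sets the indifference.
Bob indifferent between Cooperate and Defect: p·4 + (1−p)·1 = p·0 + (1−p)·3 ⟹ 1 + 3p = 3 + (-3)p ⟹ p = 1/3.
Alice indifferent between Cooperate and Defect: q·2 + (1−q)·9 = q·11 + (1−q)·3 ⟹ 9 + (-7)q = 3 + 8q ⟹ q = 2/5.

p = 1/3, q = 2/5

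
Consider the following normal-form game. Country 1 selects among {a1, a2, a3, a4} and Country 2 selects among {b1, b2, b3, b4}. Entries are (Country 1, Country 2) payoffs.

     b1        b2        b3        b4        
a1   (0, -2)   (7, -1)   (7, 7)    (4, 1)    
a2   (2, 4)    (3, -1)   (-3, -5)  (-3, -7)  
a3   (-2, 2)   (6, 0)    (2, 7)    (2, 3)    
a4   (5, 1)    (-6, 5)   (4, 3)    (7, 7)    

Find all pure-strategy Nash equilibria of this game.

Find each player's best response to every opponent strategy; NE are the intersections.
Country 1's best responses — vs b1: a4 (payoff 5); vs b2: a1 (payoff 7); vs b3: a1 (payoff 7); vs b4: a4 (payoff 7).
Country 2's best responses — vs a1: b3 (payoff 7); vs a2: b1 (payoff 4); vs a3: b3 (payoff 7); vs a4: b4 (payoff 7).
Mutual best responses occur at (a1, b3) and (a4, b4); at each, neither player gains by switching.

(a1, b3) and (a4, b4)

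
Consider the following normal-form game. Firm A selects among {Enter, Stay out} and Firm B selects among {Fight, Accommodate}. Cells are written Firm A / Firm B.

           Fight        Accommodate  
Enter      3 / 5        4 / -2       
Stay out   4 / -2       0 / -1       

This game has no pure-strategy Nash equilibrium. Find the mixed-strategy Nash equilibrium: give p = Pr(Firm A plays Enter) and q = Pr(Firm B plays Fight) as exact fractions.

p = 1/8, q = 4/5

Each player's mixing probability is pinned down by making the *other* player indifferent.
Firm B indifferent between Fight and Accommodate: p·5 + (1−p)·(-2) = p·(-2) + (1−p)·(-1) ⟹ (-2) + 7p = (-1) + (-1)p ⟹ p = 1/8.
Firm A indifferent between Enter and Stay out: q·3 + (1−q)·4 = q·4 + (1−q)·0 ⟹ 4 + (-1)q = 0 + 4q ⟹ q = 4/5.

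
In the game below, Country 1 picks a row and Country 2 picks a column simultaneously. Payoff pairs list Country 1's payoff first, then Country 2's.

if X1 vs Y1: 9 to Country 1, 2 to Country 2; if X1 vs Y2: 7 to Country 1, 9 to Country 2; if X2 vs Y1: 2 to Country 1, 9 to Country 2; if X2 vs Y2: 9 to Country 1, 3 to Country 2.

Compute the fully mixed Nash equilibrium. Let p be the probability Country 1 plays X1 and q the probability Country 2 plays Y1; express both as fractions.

p = 6/13, q = 2/9

Each player's mixing probability is pinned down by making the *other* player indifferent.
Country 2 indifferent between Y1 and Y2: p·2 + (1−p)·9 = p·9 + (1−p)·3 ⟹ 9 + (-7)p = 3 + 6p ⟹ p = 6/13.
Country 1 indifferent between X1 and X2: q·9 + (1−q)·7 = q·2 + (1−q)·9 ⟹ 7 + 2q = 9 + (-7)q ⟹ q = 2/9.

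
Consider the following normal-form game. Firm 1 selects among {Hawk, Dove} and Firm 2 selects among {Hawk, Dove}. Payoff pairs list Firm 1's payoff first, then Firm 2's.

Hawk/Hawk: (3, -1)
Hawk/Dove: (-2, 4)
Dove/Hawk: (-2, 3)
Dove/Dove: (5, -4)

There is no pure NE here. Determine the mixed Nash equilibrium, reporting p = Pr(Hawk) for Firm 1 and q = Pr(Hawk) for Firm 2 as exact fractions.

p = 7/12, q = 7/12

In a mixed NE each player is indifferent between their pure strategies, so the opponent's mix sets the indifference.
Firm 2 indifferent between Hawk and Dove: p·(-1) + (1−p)·3 = p·4 + (1−p)·(-4) ⟹ 3 + (-4)p = (-4) + 8p ⟹ p = 7/12.
Firm 1 indifferent between Hawk and Dove: q·3 + (1−q)·(-2) = q·(-2) + (1−q)·5 ⟹ (-2) + 5q = 5 + (-7)q ⟹ q = 7/12.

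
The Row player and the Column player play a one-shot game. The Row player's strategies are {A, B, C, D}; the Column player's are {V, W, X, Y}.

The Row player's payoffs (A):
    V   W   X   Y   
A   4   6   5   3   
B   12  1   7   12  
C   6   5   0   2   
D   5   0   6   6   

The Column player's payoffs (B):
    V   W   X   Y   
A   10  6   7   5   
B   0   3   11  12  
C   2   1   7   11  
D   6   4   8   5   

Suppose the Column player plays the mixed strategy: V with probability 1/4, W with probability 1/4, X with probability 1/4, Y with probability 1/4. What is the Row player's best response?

The Row player's best reply maximizes expected payoff against the mix.
A: (1/4)·4 + (1/4)·6 + (1/4)·5 + (1/4)·3 = 9/2
B: (1/4)·12 + (1/4)·1 + (1/4)·7 + (1/4)·12 = 8
C: (1/4)·6 + (1/4)·5 + (1/4)·0 + (1/4)·2 = 13/4
D: (1/4)·5 + (1/4)·0 + (1/4)·6 + (1/4)·6 = 17/4
Highest expected payoff is 8, from B.

B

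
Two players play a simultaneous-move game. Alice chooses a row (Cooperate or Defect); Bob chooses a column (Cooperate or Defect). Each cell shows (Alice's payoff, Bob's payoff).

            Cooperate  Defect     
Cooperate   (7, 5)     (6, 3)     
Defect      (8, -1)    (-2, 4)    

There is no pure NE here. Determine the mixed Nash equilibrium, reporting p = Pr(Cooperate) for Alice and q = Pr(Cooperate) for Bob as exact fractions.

Each player's mixing probability is pinned down by making the *other* player indifferent.
Bob indifferent between Cooperate and Defect: p·5 + (1−p)·(-1) = p·3 + (1−p)·4 ⟹ (-1) + 6p = 4 + (-1)p ⟹ p = 5/7.
Alice indifferent between Cooperate and Defect: q·7 + (1−q)·6 = q·8 + (1−q)·(-2) ⟹ 6 + 1q = (-2) + 10q ⟹ q = 8/9.

p = 5/7, q = 8/9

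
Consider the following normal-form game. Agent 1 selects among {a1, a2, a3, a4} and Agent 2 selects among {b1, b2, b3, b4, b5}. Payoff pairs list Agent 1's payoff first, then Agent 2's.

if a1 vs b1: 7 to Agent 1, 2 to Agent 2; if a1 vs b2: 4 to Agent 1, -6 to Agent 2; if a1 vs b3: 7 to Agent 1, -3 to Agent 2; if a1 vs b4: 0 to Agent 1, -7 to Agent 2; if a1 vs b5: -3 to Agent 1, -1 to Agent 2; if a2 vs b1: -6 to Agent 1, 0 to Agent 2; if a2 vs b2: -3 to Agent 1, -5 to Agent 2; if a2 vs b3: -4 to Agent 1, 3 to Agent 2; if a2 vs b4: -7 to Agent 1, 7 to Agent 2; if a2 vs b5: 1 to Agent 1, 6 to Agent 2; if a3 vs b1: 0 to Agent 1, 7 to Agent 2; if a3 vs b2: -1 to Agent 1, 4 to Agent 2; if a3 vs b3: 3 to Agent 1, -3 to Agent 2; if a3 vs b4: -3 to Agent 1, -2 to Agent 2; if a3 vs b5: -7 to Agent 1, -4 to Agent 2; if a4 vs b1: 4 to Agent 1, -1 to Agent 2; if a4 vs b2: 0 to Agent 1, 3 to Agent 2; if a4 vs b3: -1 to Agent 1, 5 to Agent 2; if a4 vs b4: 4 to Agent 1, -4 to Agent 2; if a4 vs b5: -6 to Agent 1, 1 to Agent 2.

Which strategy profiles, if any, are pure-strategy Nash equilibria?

(a1, b1)

Check mutual best responses: a cell is a NE iff neither player can gain by unilaterally deviating.
Agent 1's best responses — vs b1: a1 (payoff 7); vs b2: a1 (payoff 4); vs b3: a1 (payoff 7); vs b4: a4 (payoff 4); vs b5: a2 (payoff 1).
Agent 2's best responses — vs a1: b1 (payoff 2); vs a2: b4 (payoff 7); vs a3: b1 (payoff 7); vs a4: b3 (payoff 5).
The only mutual best response is (a1, b1); neither player gains by switching there.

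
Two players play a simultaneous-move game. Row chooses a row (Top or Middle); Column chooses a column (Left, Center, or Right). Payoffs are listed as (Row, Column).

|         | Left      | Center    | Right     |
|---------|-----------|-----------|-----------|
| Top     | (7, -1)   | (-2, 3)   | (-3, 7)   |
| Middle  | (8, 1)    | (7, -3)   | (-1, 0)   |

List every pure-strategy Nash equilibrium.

Check mutual best responses: a cell is a NE iff neither player can gain by unilaterally deviating.
Row's best responses — vs Left: Middle (payoff 8); vs Center: Middle (payoff 7); vs Right: Middle (payoff -1).
Column's best responses — vs Top: Right (payoff 7); vs Middle: Left (payoff 1).
The only mutual best response is (Middle, Left); neither player gains by switching there.

(Middle, Left)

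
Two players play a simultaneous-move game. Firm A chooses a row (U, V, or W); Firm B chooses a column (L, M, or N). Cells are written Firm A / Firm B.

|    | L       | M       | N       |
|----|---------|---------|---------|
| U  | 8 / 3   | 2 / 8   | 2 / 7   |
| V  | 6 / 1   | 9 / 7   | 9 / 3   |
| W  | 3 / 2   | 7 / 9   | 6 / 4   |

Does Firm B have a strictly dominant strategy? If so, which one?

A strategy is strictly dominant if it gives Firm B a strictly higher payoff than every other strategy, against every choice by the opponent.
M strictly dominates: vs U: 8 > each of {3, 7}; vs V: 7 > each of {1, 3}; vs W: 9 > each of {2, 4}.

M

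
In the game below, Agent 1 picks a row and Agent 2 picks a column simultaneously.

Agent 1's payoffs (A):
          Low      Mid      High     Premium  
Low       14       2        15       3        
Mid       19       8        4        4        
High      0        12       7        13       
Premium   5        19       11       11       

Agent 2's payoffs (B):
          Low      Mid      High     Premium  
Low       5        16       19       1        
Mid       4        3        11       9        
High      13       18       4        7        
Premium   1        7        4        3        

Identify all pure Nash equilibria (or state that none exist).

(Low, High) and (Premium, Mid)

A profile is a Nash equilibrium when each player is best-responding to the other.
Agent 1's best responses — vs Low: Mid (payoff 19); vs Mid: Premium (payoff 19); vs High: Low (payoff 15); vs Premium: High (payoff 13).
Agent 2's best responses — vs Low: High (payoff 19); vs Mid: High (payoff 11); vs High: Mid (payoff 18); vs Premium: Mid (payoff 7).
Mutual best responses occur at (Low, High) and (Premium, Mid); at each, neither player gains by switching.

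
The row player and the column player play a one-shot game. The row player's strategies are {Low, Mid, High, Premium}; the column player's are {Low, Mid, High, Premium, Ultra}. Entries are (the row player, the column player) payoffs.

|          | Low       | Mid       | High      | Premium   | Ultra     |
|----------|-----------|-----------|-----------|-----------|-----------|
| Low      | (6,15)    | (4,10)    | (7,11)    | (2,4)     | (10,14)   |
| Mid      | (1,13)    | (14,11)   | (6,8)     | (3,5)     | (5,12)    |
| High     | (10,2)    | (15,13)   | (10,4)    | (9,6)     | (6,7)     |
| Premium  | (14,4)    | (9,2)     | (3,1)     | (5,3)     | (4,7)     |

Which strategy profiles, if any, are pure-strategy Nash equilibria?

(High, Mid)

A profile is a Nash equilibrium when each player is best-responding to the other.
The row player's best responses — vs Low: Premium (payoff 14); vs Mid: High (payoff 15); vs High: High (payoff 10); vs Premium: High (payoff 9); vs Ultra: Low (payoff 10).
The column player's best responses — vs Low: Low (payoff 15); vs Mid: Low (payoff 13); vs High: Mid (payoff 13); vs Premium: Ultra (payoff 7).
The only mutual best response is (High, Mid); neither player gains by switching there.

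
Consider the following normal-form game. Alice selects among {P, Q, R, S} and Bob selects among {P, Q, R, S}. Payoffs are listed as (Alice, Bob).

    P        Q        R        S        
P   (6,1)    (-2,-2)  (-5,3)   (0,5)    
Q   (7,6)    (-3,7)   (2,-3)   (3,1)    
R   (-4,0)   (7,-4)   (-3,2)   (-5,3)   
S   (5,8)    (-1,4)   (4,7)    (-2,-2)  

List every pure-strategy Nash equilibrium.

There is no pure-strategy Nash equilibrium

Check mutual best responses: a cell is a NE iff neither player can gain by unilaterally deviating.
Alice's best responses — vs P: Q (payoff 7); vs Q: R (payoff 7); vs R: S (payoff 4); vs S: Q (payoff 3).
Bob's best responses — vs P: S (payoff 5); vs Q: Q (payoff 7); vs R: S (payoff 3); vs S: P (payoff 8).
No cell has both players best-responding. For instance, Alice's best reply to P is Q, but against Q Bob prefers Q over P.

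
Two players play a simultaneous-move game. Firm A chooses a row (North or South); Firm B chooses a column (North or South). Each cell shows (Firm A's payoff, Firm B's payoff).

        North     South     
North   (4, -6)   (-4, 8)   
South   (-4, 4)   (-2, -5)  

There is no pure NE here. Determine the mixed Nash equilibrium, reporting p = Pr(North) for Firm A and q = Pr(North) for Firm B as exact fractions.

p = 9/23, q = 1/5

Each player's mixing probability is pinned down by making the *other* player indifferent.
Firm B indifferent between North and South: p·(-6) + (1−p)·4 = p·8 + (1−p)·(-5) ⟹ 4 + (-10)p = (-5) + 13p ⟹ p = 9/23.
Firm A indifferent between North and South: q·4 + (1−q)·(-4) = q·(-4) + (1−q)·(-2) ⟹ (-4) + 8q = (-2) + (-2)q ⟹ q = 1/5.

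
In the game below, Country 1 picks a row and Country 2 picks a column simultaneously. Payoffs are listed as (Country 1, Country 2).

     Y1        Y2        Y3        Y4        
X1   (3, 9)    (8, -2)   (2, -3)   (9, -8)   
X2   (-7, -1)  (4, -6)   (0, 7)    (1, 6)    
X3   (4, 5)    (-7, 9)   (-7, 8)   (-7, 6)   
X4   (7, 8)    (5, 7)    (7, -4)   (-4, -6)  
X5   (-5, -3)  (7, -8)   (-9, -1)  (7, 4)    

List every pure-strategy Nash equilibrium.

(X4, Y1)

A profile is a Nash equilibrium when each player is best-responding to the other.
Country 1's best responses — vs Y1: X4 (payoff 7); vs Y2: X1 (payoff 8); vs Y3: X4 (payoff 7); vs Y4: X1 (payoff 9).
Country 2's best responses — vs X1: Y1 (payoff 9); vs X2: Y3 (payoff 7); vs X3: Y2 (payoff 9); vs X4: Y1 (payoff 8); vs X5: Y4 (payoff 4).
The only mutual best response is (X4, Y1); neither player gains by switching there.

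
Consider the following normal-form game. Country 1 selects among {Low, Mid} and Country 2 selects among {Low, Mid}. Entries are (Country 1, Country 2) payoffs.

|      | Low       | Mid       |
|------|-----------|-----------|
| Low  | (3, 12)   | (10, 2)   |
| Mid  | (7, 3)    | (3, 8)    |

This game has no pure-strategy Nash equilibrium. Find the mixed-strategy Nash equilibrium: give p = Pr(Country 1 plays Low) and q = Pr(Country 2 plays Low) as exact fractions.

In a mixed NE each player is indifferent between their pure strategies, so the opponent's mix sets the indifference.
Country 2 indifferent between Low and Mid: p·12 + (1−p)·3 = p·2 + (1−p)·8 ⟹ 3 + 9p = 8 + (-6)p ⟹ p = 1/3.
Country 1 indifferent between Low and Mid: q·3 + (1−q)·10 = q·7 + (1−q)·3 ⟹ 10 + (-7)q = 3 + 4q ⟹ q = 7/11.

p = 1/3, q = 7/11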